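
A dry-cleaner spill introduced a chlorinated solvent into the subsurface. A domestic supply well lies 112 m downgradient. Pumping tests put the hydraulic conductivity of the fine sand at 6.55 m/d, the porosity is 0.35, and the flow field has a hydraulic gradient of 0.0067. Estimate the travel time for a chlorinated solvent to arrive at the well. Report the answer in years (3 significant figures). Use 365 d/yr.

2.45 years

q = Ki = 6.55 × 0.0067 = 0.04389 m/d
Average linear velocity = 0.04389 / 0.35 = 0.1254 m/d
t = L / v = 112 / 0.1254 = 893.2 d
   = 893.2 / 365 = 2.45 yr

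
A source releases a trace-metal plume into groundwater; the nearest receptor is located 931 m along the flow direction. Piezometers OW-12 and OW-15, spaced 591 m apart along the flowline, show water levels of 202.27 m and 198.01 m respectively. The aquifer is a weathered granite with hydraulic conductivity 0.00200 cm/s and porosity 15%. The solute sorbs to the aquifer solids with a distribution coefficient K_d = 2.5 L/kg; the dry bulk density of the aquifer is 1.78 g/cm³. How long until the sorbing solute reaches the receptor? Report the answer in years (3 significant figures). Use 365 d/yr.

942 years

Hydraulic gradient i = (202.27 − 198.01) / 591 = 4.26 / 591 = 0.007208
K = 0.00200 cm/s × 864 = 1.728 m/d
Specific discharge q = 1.728 × 0.007208 = 0.01246 m/d
v = Ki/n = 1.728·0.007208/0.15 = 0.08304 m/d
Retardation R = 1 + ρ_b·K_d/n = 1 + 1.78×2.5/0.15 = 30.67
Contaminant velocity v_c = v/R = 0.08304/30.67 = 0.002708 m/d
t = L/v_c = 931/0.002708 = 343800 d
   = 343800/365 = 942 yr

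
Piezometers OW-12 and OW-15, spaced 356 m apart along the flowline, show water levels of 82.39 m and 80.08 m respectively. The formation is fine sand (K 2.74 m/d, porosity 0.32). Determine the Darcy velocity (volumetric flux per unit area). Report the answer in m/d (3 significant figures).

Hydraulic gradient i = (82.39 − 80.08) / 356 = 2.31 / 356 = 0.006489
Specific discharge q = 2.74 × 0.006489 = 0.01778 m/d

0.0178 m/d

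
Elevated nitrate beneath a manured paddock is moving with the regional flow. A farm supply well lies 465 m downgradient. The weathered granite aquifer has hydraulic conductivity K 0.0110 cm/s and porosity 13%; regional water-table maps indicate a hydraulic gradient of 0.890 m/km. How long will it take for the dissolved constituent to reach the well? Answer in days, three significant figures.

K = 0.0110 cm/s × 864 = 9.504 m/d
q = Ki = 9.504 × 8.9e-4 = 0.008459 m/d
Average linear velocity = 0.008459 / 0.13 = 0.06507 m/d
t = L / v = 465 / 0.06507 = 7147 d

7150 days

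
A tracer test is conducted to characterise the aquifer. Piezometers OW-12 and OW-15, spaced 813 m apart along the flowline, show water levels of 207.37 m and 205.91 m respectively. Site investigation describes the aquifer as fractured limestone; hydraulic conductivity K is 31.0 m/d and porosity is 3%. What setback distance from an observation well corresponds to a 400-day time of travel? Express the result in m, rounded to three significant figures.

Hydraulic gradient i = (207.37 − 205.91) / 813 = 1.46 / 813 = 0.001796
Darcy flux q = K·i = 31.0 × 0.001796 = 0.05567 m/d
v_s = q/n_e = 0.05567/0.03 = 1.856 m/d
L = v × T = 1.856 × 400 = 742.3 m

742 m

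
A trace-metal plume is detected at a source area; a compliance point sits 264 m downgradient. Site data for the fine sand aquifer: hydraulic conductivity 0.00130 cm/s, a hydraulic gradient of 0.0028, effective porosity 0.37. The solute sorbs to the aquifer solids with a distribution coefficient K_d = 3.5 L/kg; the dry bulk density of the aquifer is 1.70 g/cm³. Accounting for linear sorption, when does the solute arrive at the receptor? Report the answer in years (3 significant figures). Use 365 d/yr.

1450 years

K = 0.00130 cm/s × 864 = 1.123 m/d
Darcy flux q = K·i = 1.123 × 0.0028 = 0.003145 m/d
v = Ki/n = 1.123·0.0028/0.37 = 0.008500 m/d
Retardation R = 1 + ρ_b·K_d/n = 1 + 1.70×3.5/0.37 = 17.08
Contaminant velocity v_c = v/R = 0.008500/17.08 = 4.976e-4 m/d
t = L/v_c = 264/4.976e-4 = 530500 d
   = 530500/365 = 1450 yr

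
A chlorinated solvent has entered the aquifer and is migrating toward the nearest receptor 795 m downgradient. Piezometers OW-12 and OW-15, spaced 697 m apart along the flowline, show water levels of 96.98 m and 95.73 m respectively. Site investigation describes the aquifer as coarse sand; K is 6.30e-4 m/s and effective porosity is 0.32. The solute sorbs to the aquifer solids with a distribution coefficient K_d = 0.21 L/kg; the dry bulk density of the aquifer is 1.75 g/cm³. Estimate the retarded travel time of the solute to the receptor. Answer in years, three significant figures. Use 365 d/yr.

15.3 years

Hydraulic gradient i = (96.98 − 95.73) / 697 = 1.25 / 697 = 0.001793
K = 6.30e-4 m/s × 86400 s/d = 54.43 m/d
Specific discharge q = 54.43 × 0.001793 = 0.09762 m/d
Average linear velocity = 0.09762 / 0.32 = 0.3051 m/d
Retardation R = 1 + ρ_b·K_d/n = 1 + 1.75×0.21/0.32 = 2.148
Contaminant velocity v_c = v/R = 0.3051/2.148 = 0.1420 m/d
t = L/v_c = 795/0.1420 = 5599 d
   = 5599/365 = 15.3 yr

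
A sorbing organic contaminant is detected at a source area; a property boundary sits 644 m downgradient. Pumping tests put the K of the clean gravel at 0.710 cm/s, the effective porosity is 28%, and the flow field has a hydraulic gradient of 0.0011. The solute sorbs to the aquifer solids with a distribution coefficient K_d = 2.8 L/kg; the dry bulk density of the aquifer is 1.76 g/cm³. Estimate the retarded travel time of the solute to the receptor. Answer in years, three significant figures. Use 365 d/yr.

13.6 years

K = 0.710 cm/s × 864 = 613.4 m/d
Specific discharge q = 613.4 × 0.0011 = 0.6748 m/d
v = Ki/n = 613.4·0.0011/0.28 = 2.410 m/d
Retardation R = 1 + ρ_b·K_d/n = 1 + 1.76×2.8/0.28 = 18.60
Contaminant velocity v_c = v/R = 2.410/18.60 = 0.1296 m/d
t = L/v_c = 644/0.1296 = 4970 d
   = 4970/365 = 13.6 yr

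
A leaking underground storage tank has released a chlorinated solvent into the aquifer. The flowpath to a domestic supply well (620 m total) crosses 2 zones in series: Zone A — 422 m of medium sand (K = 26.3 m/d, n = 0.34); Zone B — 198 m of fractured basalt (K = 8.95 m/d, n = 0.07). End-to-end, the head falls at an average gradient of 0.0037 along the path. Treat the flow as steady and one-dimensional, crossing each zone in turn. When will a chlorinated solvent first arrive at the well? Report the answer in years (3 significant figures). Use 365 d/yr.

Continuity: the same q passes through each zone, so ΔH = q·Σ(L_j/K_j) — the zones act as resistances in series.
Σ(L/K) = 422/26.3 + 198/8.95 = 16.05 + 22.12 = 38.17 d
K_eq = L_total / Σ(L/K) = 620 / 38.17 = 16.24 m/d
q = K_eq · i = 16.24 × 0.0037 = 0.06010 m/d (same in every zone)
Zone A: v = q/n = 0.06010/0.34 = 0.1768 m/d → t_A = 422/0.1768 = 2387 d
Zone B: v = q/n = 0.06010/0.07 = 0.8586 m/d → t_B = 198/0.8586 = 230.6 d
Total t = 2387 + 230.6 = 2618 d
   = 2618 / 365 = 7.17 yr

7.17 years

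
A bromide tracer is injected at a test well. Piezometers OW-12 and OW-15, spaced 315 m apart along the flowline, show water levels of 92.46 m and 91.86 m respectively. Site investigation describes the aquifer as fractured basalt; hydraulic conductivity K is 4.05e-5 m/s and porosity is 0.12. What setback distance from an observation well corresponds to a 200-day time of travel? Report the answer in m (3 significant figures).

Hydraulic gradient i = (92.46 − 91.86) / 315 = 0.60 / 315 = 0.001905
K = 4.05e-5 m/s × 86400 s/d = 3.499 m/d
Darcy flux q = K·i = 3.499 × 0.001905 = 0.006665 m/d
Average linear velocity = 0.006665 / 0.12 = 0.05554 m/d
L = v × T = 0.05554 × 200 = 11.11 m

11.1 m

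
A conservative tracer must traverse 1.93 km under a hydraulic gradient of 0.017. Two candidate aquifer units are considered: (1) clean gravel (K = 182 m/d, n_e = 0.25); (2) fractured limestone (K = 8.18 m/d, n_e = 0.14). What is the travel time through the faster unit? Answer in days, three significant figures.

Unit 1 (clean gravel): v = 182×0.017/0.25 = 12.38 m/d, t = 1930/12.38 = 155.9 d
Unit 2 (fractured limestone): v = 8.18×0.017/0.14 = 0.9933 m/d, t = 1930/0.9933 = 1943 d
Faster unit: t = 156 d

156 days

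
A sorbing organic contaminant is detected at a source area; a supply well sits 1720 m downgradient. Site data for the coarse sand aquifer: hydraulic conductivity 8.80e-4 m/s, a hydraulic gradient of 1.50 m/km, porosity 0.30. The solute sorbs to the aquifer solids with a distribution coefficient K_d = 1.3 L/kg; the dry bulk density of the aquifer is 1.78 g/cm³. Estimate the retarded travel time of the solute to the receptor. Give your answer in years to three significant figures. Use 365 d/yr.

108 years

K = 8.80e-4 m/s × 86400 s/d = 76.03 m/d
Specific discharge q = 76.03 × 0.0015 = 0.1140 m/d
Average linear velocity = 0.1140 / 0.30 = 0.3802 m/d
Retardation R = 1 + ρ_b·K_d/n = 1 + 1.78×1.3/0.30 = 8.713
Contaminant velocity v_c = v/R = 0.3802/8.713 = 0.04363 m/d
t = L/v_c = 1720/0.04363 = 39420 d
   = 39420/365 = 108 yr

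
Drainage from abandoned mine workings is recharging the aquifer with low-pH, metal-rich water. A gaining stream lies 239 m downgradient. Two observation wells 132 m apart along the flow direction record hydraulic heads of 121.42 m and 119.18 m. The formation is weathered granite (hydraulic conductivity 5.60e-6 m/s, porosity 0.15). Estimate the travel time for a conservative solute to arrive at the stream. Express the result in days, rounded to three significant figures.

4370 days

Hydraulic gradient i = (121.42 − 119.18) / 132 = 2.24 / 132 = 0.01697
K = 5.60e-6 m/s × 86400 s/d = 0.4838 m/d
Darcy flux q = K·i = 0.4838 × 0.01697 = 0.008211 m/d
Seepage velocity v = q / n = 0.008211 / 0.15 = 0.05474 m/d
t = L / v = 239 / 0.05474 = 4366 d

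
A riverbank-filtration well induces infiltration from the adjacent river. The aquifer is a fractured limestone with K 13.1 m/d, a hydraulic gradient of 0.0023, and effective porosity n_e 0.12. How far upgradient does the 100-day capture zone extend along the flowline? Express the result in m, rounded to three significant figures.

q = Ki = 13.1 × 0.0023 = 0.03013 m/d
Seepage velocity v = q / n = 0.03013 / 0.12 = 0.2511 m/d
L = v × T = 0.2511 × 100 = 25.11 m

25.1 m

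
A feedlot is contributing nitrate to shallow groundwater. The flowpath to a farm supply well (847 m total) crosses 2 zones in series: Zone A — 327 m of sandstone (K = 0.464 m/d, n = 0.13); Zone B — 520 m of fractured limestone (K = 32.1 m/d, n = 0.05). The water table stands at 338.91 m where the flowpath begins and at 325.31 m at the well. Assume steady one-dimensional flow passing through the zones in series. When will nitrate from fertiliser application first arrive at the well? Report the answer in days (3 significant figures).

Total head drop ΔH = 338.91 − 325.31 = 13.60 m
Continuity: the same q passes through each zone, so ΔH = q·Σ(L_j/K_j) — the zones act as resistances in series.
Σ(L/K) = 327/0.464 + 520/32.1 = 704.7 + 16.20 = 720.9 d
q = ΔH / Σ(L/K) = 13.60 / 720.9 = 0.01886 m/d (same in every zone)
Zone A: v = q/n = 0.01886/0.13 = 0.1451 m/d → t_A = 327/0.1451 = 2253 d
Zone B: v = q/n = 0.01886/0.05 = 0.3773 m/d → t_B = 520/0.3773 = 1378 d
Total t = 2253 + 1378 = 3632 d

3630 days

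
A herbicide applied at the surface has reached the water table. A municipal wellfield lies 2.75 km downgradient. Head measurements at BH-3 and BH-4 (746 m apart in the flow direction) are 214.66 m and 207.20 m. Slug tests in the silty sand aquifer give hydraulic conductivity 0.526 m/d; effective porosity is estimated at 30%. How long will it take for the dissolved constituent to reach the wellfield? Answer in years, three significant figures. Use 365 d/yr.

430 years

Hydraulic gradient i = (214.66 − 207.20) / 746 = 7.46 / 746 = 0.01000
Darcy flux q = K·i = 0.526 × 0.01000 = 0.005260 m/d
Average linear velocity = 0.005260 / 0.30 = 0.01753 m/d
L = 2.75 km = 2750 m
t = L / v = 2750 / 0.01753 = 156800 d
   = 156800 / 365 = 430 yr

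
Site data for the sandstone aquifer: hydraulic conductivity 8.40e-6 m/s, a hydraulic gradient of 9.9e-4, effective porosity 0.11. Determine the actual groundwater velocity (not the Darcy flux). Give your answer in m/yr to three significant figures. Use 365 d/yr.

2.38 m/yr

K = 8.40e-6 m/s × 86400 s/d = 0.7258 m/d
q = Ki = 0.7258 × 9.9e-4 = 7.185e-4 m/d
Seepage velocity v = q / n = 7.185e-4 / 0.11 = 0.006532 m/d
   = 0.006532 × 365 = 2.38 m/yr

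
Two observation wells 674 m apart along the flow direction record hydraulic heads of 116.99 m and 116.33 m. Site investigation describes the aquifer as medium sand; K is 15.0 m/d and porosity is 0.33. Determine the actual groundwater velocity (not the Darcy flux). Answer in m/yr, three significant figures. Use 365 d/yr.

Hydraulic gradient i = (116.99 − 116.33) / 674 = 0.66 / 674 = 9.792e-4
Darcy flux q = K·i = 15.0 × 9.792e-4 = 0.01469 m/d
v_s = q/n_e = 0.01469/0.33 = 0.04451 m/d
   = 0.04451 × 365 = 16.2 m/yr

16.2 m/yr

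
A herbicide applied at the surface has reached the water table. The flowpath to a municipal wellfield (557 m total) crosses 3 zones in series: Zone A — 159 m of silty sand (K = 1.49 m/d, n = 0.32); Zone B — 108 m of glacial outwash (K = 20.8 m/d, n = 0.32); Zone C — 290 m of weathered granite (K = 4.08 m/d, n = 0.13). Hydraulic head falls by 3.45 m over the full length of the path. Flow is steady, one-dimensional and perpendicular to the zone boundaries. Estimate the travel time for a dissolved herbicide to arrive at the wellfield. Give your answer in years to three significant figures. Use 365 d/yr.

17.9 years

Steady 1-D flow in series ⇒ the Darcy flux q is identical in every zone and the zone head losses add (resistances L/K in series).
Σ(L/K) = 159/1.49 + 108/20.8 + 290/4.08 = 106.7 + 5.192 + 71.08 = 183.0 d
q = ΔH / Σ(L/K) = 3.45 / 183.0 = 0.01885 m/d (same in every zone)
Zone A: v = q/n = 0.01885/0.32 = 0.05892 m/d → t_A = 159/0.05892 = 2699 d
Zone B: v = q/n = 0.01885/0.32 = 0.05892 m/d → t_B = 108/0.05892 = 1833 d
Zone C: v = q/n = 0.01885/0.13 = 0.1450 m/d → t_C = 290/0.1450 = 2000 d
Total t = 2699 + 1833 + 2000 = 6531 d
   = 6531 / 365 = 17.9 yr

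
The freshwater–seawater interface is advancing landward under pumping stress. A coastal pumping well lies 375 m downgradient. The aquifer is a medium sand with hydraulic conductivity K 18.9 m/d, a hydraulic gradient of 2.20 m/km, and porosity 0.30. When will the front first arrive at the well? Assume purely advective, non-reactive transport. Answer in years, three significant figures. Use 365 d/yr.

Specific discharge q = 18.9 × 0.0022 = 0.04158 m/d
Average linear velocity = 0.04158 / 0.30 = 0.1386 m/d
t = L / v = 375 / 0.1386 = 2706 d
   = 2706 / 365 = 7.41 yr

7.41 years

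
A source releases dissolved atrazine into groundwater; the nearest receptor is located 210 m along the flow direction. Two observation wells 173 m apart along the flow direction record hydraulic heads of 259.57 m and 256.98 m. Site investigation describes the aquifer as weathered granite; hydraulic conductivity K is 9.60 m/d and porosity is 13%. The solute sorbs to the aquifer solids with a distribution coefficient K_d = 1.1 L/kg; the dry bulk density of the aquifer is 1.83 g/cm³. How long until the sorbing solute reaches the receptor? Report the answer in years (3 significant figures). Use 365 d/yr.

Hydraulic gradient i = (259.57 − 256.98) / 173 = 2.59 / 173 = 0.01497
q = Ki = 9.60 × 0.01497 = 0.1437 m/d
v = Ki/n = 9.60·0.01497/0.13 = 1.106 m/d
Retardation R = 1 + ρ_b·K_d/n = 1 + 1.83×1.1/0.13 = 16.48
Contaminant velocity v_c = v/R = 1.106/16.48 = 0.06707 m/d
t = L/v_c = 210/0.06707 = 3131 d
   = 3131/365 = 8.58 yr

8.58 years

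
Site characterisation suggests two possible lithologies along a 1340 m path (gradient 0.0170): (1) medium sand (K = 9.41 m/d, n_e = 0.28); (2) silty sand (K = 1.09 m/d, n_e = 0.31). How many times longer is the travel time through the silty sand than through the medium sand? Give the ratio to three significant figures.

9.56

Unit 1 (medium sand): v = 9.41×0.017/0.28 = 0.5713 m/d, t = 1340/0.5713 = 2345 d
Unit 2 (silty sand): v = 1.09×0.017/0.31 = 0.05977 m/d, t = 1340/0.05977 = 22420 d
t(silty sand) / t(medium sand) = 22420/2345 = 9.56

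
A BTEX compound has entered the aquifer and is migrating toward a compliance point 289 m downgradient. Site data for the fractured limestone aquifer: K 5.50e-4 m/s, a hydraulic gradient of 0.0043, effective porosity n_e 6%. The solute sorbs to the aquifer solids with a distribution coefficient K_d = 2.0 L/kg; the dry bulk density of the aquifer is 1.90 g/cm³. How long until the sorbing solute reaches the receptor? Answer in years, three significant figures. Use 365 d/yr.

15.0 years

K = 5.50e-4 m/s × 86400 s/d = 47.52 m/d
Darcy flux q = K·i = 47.52 × 0.0043 = 0.2043 m/d
v = Ki/n = 47.52·0.0043/0.06 = 3.406 m/d
Retardation R = 1 + ρ_b·K_d/n = 1 + 1.90×2.0/0.06 = 64.33
Contaminant velocity v_c = v/R = 3.406/64.33 = 0.05294 m/d
t = L/v_c = 289/0.05294 = 5459 d
   = 5459/365 = 15.0 yr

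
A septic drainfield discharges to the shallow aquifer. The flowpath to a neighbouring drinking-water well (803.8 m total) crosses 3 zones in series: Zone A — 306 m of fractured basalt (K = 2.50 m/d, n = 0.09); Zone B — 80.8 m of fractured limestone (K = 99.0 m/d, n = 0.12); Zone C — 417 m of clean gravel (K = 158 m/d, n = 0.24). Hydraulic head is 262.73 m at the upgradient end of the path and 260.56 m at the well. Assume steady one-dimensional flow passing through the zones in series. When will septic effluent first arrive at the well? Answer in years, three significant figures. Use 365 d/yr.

Total head drop ΔH = 262.73 − 260.56 = 2.17 m
Continuity: the same q passes through each zone, so ΔH = q·Σ(L_j/K_j) — the zones act as resistances in series.
Σ(L/K) = 306/2.50 + 80.8/99.0 + 417/158 = 122.4 + 0.8162 + 2.639 = 125.9 d
q = ΔH / Σ(L/K) = 2.17 / 125.9 = 0.01724 m/d (same in every zone)
Zone A: v = q/n = 0.01724/0.09 = 0.1916 m/d → t_A = 306/0.1916 = 1597 d
Zone B: v = q/n = 0.01724/0.12 = 0.1437 m/d → t_B = 80.8/0.1437 = 562.3 d
Zone C: v = q/n = 0.01724/0.24 = 0.07184 m/d → t_C = 417/0.07184 = 5804 d
Total t = 1597 + 562.3 + 5804 = 7964 d
   = 7964 / 365 = 21.8 yr

21.8 years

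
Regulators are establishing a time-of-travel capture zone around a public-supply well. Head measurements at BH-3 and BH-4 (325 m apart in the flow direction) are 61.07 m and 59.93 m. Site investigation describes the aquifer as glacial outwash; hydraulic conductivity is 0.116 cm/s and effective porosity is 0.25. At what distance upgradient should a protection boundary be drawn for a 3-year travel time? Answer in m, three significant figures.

Hydraulic gradient i = (61.07 − 59.93) / 325 = 1.14 / 325 = 0.003508
K = 0.116 cm/s × 864 = 100.2 m/d
Specific discharge q = 100.2 × 0.003508 = 0.3516 m/d
Average linear velocity = 0.3516 / 0.25 = 1.406 m/d
T = 3 yr × 365 = 1095 d
L = v × T = 1.406 × 1095 = 1540 m

1540 m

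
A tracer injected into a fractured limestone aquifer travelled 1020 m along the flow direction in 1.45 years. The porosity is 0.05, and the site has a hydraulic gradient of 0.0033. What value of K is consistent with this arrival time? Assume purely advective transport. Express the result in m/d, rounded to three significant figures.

29.2 m/d

t = 1.45 years = 529.3 d
v = L / t = 1020 / 529.3 = 1.927 m/d
K = v · n / i = 1.927 × 0.05 / 0.0033 = 29.2 m/d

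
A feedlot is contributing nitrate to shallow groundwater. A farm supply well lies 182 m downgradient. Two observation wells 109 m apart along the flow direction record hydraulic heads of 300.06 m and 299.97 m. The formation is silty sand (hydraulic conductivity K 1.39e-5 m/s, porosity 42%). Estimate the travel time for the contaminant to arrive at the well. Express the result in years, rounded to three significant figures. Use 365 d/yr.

Hydraulic gradient i = (300.06 − 299.97) / 109 = 0.09 / 109 = 8.257e-4
K = 1.39e-5 m/s × 86400 s/d = 1.201 m/d
Darcy flux q = K·i = 1.201 × 8.257e-4 = 9.916e-4 m/d
v_s = q/n_e = 9.916e-4/0.42 = 0.002361 m/d
t = L / v = 182 / 0.002361 = 77090 d
   = 77090 / 365 = 211 yr

211 years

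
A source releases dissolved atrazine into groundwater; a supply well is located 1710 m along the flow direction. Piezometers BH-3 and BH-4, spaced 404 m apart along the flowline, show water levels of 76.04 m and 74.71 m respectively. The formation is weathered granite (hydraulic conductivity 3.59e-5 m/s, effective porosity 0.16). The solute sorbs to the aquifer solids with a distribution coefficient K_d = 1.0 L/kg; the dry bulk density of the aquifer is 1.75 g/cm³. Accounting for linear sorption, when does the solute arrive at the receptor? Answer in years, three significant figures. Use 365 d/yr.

876 years

Hydraulic gradient i = (76.04 − 74.71) / 404 = 1.33 / 404 = 0.003292
K = 3.59e-5 m/s × 86400 s/d = 3.102 m/d
q = Ki = 3.102 × 0.003292 = 0.01021 m/d
v_s = q/n_e = 0.01021/0.16 = 0.06382 m/d
Retardation R = 1 + ρ_b·K_d/n = 1 + 1.75×1.0/0.16 = 11.94
Contaminant velocity v_c = v/R = 0.06382/11.94 = 0.005346 m/d
t = L/v_c = 1710/0.005346 = 319900 d
   = 319900/365 = 876 yr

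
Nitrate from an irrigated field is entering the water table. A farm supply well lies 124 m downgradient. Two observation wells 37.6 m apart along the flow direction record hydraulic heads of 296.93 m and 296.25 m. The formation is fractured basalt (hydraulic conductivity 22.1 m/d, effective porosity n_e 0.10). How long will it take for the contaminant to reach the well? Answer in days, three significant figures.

31.0 days

Hydraulic gradient i = (296.93 − 296.25) / 37.6 = 0.68 / 37.6 = 0.01809
q = Ki = 22.1 × 0.01809 = 0.3997 m/d
Average linear velocity = 0.3997 / 0.10 = 3.997 m/d
t = L / v = 124 / 3.997 = 31.02 d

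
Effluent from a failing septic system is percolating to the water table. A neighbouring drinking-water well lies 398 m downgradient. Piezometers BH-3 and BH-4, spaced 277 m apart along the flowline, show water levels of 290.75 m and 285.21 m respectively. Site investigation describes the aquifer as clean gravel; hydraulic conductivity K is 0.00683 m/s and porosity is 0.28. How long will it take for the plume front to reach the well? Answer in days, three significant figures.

9.44 days

Hydraulic gradient i = (290.75 − 285.21) / 277 = 5.54 / 277 = 0.02000
K = 0.00683 m/s × 86400 s/d = 590.1 m/d
q = Ki = 590.1 × 0.02000 = 11.80 m/d
Average linear velocity = 11.80 / 0.28 = 42.15 m/d
t = L / v = 398 / 42.15 = 9.442 d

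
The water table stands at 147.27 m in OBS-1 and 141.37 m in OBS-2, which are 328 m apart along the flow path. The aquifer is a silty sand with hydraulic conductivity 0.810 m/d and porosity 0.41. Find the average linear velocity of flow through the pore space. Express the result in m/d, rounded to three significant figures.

Hydraulic gradient i = (147.27 − 141.37) / 328 = 5.90 / 328 = 0.01799
Specific discharge q = 0.810 × 0.01799 = 0.01457 m/d
v_s = q/n_e = 0.01457/0.41 = 0.03554 m/d

0.0355 m/d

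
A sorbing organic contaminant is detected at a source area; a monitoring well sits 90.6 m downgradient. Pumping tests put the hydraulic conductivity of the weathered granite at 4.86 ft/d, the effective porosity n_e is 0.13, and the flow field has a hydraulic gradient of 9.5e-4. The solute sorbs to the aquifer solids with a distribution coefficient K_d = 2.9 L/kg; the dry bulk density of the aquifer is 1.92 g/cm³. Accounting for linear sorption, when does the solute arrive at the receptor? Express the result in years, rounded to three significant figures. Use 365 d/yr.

K = 4.86 ft/d × 0.3048 = 1.481 m/d
q = Ki = 1.481 × 9.5e-4 = 0.001407 m/d
v = Ki/n = 1.481·9.5e-4/0.13 = 0.01083 m/d
Retardation R = 1 + ρ_b·K_d/n = 1 + 1.92×2.9/0.13 = 43.83
Contaminant velocity v_c = v/R = 0.01083/43.83 = 2.470e-4 m/d
t = L/v_c = 90.6/2.470e-4 = 366800 d
   = 366800/365 = 1010 yr

1010 years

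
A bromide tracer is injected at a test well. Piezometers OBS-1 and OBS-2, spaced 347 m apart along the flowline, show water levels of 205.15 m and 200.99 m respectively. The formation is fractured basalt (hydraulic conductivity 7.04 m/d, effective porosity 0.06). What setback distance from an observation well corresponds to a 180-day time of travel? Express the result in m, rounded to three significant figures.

253 m

Hydraulic gradient i = (205.15 − 200.99) / 347 = 4.16 / 347 = 0.01199
Darcy flux q = K·i = 7.04 × 0.01199 = 0.08440 m/d
Average linear velocity = 0.08440 / 0.06 = 1.407 m/d
L = v × T = 1.407 × 180 = 253.2 m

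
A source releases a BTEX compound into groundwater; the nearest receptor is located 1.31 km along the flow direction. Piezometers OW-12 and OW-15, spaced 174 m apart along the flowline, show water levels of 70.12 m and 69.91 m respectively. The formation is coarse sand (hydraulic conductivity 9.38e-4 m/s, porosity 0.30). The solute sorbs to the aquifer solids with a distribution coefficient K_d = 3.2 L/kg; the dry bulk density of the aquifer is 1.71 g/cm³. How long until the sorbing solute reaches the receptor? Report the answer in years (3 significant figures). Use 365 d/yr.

Hydraulic gradient i = (70.12 − 69.91) / 174 = 0.21 / 174 = 0.001207
K = 9.38e-4 m/s × 86400 s/d = 81.04 m/d
Darcy flux q = K·i = 81.04 × 0.001207 = 0.09781 m/d
v_s = q/n_e = 0.09781/0.30 = 0.3260 m/d
Retardation R = 1 + ρ_b·K_d/n = 1 + 1.71×3.2/0.30 = 19.24
Contaminant velocity v_c = v/R = 0.3260/19.24 = 0.01695 m/d
L = 1.31 km = 1310 m
t = L/v_c = 1310/0.01695 = 77310 d
   = 77310/365 = 212 yr

212 years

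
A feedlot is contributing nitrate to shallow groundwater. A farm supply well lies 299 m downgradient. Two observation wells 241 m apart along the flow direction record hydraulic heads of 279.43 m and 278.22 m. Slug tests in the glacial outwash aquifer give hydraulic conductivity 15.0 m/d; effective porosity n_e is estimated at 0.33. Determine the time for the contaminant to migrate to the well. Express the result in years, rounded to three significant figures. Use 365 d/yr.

3.59 years

Hydraulic gradient i = (279.43 − 278.22) / 241 = 1.21 / 241 = 0.005021
Specific discharge q = 15.0 × 0.005021 = 0.07531 m/d
Seepage velocity v = q / n = 0.07531 / 0.33 = 0.2282 m/d
t = L / v = 299 / 0.2282 = 1310 d
   = 1310 / 365 = 3.59 yr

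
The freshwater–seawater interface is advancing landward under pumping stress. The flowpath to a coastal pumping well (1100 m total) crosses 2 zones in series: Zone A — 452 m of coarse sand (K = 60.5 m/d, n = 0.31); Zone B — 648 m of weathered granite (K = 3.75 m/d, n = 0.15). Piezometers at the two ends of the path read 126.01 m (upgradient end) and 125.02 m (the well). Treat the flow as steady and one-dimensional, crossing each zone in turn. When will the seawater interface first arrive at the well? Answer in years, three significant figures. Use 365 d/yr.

Total head drop ΔH = 126.01 − 125.02 = 0.99 m
Steady 1-D flow in series ⇒ the Darcy flux q is identical in every zone and the zone head losses add (resistances L/K in series).
Σ(L/K) = 452/60.5 + 648/3.75 = 7.471 + 172.8 = 180.3 d
q = ΔH / Σ(L/K) = 0.99 / 180.3 = 0.005492 m/d (same in every zone)
Zone A: v = q/n = 0.005492/0.31 = 0.01772 m/d → t_A = 452/0.01772 = 25510 d
Zone B: v = q/n = 0.005492/0.15 = 0.03661 m/d → t_B = 648/0.03661 = 17700 d
Total t = 25510 + 17700 = 43210 d
   = 43210 / 365 = 118 yr

118 years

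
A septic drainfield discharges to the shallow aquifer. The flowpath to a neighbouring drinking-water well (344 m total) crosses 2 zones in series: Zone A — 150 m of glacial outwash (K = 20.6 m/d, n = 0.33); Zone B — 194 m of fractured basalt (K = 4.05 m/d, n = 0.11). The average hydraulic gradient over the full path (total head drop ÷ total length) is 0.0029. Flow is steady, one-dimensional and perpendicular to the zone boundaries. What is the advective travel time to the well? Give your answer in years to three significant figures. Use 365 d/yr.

10.7 years

Steady 1-D flow in series ⇒ the Darcy flux q is identical in every zone and the zone head losses add (resistances L/K in series).
Σ(L/K) = 150/20.6 + 194/4.05 = 7.282 + 47.90 = 55.18 d
K_eq = L_total / Σ(L/K) = 344 / 55.18 = 6.234 m/d
q = K_eq · i = 6.234 × 0.0029 = 0.01808 m/d (same in every zone)
Zone A: v = q/n = 0.01808/0.33 = 0.05478 m/d → t_A = 150/0.05478 = 2738 d
Zone B: v = q/n = 0.01808/0.11 = 0.1643 m/d → t_B = 194/0.1643 = 1180 d
Total t = 2738 + 1180 = 3919 d
   = 3919 / 365 = 10.7 yr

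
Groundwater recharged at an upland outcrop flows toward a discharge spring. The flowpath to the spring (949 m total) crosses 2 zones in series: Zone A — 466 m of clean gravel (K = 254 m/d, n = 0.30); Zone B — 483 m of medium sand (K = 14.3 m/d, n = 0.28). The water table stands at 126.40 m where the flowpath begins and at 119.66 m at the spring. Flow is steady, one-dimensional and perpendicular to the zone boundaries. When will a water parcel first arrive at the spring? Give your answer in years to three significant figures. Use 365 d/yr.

Total head drop ΔH = 126.40 − 119.66 = 6.74 m
Continuity: the same q passes through each zone, so ΔH = q·Σ(L_j/K_j) — the zones act as resistances in series.
Σ(L/K) = 466/254 + 483/14.3 = 1.835 + 33.78 = 35.61 d
q = ΔH / Σ(L/K) = 6.74 / 35.61 = 0.1893 m/d (same in every zone)
Zone A: v = q/n = 0.1893/0.30 = 0.6309 m/d → t_A = 466/0.6309 = 738.6 d
Zone B: v = q/n = 0.1893/0.28 = 0.6760 m/d → t_B = 483/0.6760 = 714.5 d
Total t = 738.6 + 714.5 = 1453 d
   = 1453 / 365 = 3.98 yr

3.98 years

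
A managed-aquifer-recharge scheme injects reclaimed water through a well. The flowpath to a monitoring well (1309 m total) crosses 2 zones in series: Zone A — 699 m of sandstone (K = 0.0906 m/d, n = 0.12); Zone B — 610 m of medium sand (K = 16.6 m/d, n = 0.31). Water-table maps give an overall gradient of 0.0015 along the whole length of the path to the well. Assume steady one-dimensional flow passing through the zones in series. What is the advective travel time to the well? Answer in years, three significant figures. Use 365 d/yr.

2950 years

For zones in series the flux q is common to all zones; the equivalent conductivity is the harmonic (thickness-weighted) mean, K_eq = L_total / Σ(L_j/K_j).
Σ(L/K) = 699/0.0906 + 610/16.6 = 7715 + 36.75 = 7752 d
K_eq = L_total / Σ(L/K) = 1309 / 7752 = 0.1689 m/d
q = K_eq · i = 0.1689 × 0.0015 = 2.533e-4 m/d (same in every zone)
Zone A: v = q/n = 2.533e-4/0.12 = 0.002111 m/d → t_A = 699/0.002111 = 331200 d
Zone B: v = q/n = 2.533e-4/0.31 = 8.171e-4 m/d → t_B = 610/8.171e-4 = 746600 d
Total t = 331200 + 746600 = 1.078e6 d
   = 1.078e6 / 365 = 2950 yr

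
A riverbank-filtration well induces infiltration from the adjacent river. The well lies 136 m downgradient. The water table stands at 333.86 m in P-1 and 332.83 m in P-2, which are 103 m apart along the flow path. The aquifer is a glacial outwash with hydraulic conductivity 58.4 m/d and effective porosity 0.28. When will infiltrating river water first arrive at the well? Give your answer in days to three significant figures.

65.2 days

Hydraulic gradient i = (333.86 − 332.83) / 103 = 1.03 / 103 = 0.01000
Specific discharge q = 58.4 × 0.01000 = 0.5840 m/d
v_s = q/n_e = 0.5840/0.28 = 2.086 m/d
t = L / v = 136 / 2.086 = 65.21 d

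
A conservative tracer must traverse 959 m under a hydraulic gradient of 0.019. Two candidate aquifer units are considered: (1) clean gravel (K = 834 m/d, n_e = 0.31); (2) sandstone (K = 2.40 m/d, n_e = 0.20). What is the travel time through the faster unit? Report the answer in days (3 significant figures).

Unit 1 (clean gravel): v = 834×0.019/0.31 = 51.12 m/d, t = 959/51.12 = 18.76 d
Unit 2 (sandstone): v = 2.40×0.019/0.20 = 0.2280 m/d, t = 959/0.2280 = 4206 d
Faster unit: t = 18.8 d

18.8 days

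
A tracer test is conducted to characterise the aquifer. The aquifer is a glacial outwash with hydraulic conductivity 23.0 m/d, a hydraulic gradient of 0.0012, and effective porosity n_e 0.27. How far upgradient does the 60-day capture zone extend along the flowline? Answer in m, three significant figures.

6.13 m

Darcy flux q = K·i = 23.0 × 0.0012 = 0.02760 m/d
v_s = q/n_e = 0.02760/0.27 = 0.1022 m/d
L = v × T = 0.1022 × 60 = 6.133 m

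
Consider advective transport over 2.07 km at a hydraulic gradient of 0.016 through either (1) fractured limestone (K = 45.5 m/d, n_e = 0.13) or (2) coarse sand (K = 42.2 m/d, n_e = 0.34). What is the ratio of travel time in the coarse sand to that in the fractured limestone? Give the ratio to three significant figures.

Unit 1 (fractured limestone): v = 45.5×0.016/0.13 = 5.600 m/d, t = 2070/5.600 = 369.6 d
Unit 2 (coarse sand): v = 42.2×0.016/0.34 = 1.986 m/d, t = 2070/1.986 = 1042 d
t(coarse sand) / t(fractured limestone) = 1042/369.6 = 2.82

2.82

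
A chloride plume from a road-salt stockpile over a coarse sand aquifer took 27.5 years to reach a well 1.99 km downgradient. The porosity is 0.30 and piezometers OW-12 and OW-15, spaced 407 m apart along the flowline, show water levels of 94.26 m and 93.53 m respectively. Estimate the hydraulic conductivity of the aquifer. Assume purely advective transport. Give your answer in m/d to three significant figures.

33.2 m/d

Hydraulic gradient i = (94.26 − 93.53) / 407 = 0.73 / 407 = 0.001794
t = 27.5 years = 10040 d
L = 1.99 km = 1990 m
v = L / t = 1990 / 10040 = 0.1983 m/d
K = v · n / i = 0.1983 × 0.30 / 0.001794 = 33.2 m/d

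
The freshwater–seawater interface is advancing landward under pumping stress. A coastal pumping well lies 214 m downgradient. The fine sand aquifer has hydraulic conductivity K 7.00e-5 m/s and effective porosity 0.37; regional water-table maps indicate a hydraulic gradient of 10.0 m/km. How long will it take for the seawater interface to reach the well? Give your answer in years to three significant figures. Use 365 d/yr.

3.59 years

K = 7.00e-5 m/s × 86400 s/d = 6.048 m/d
q = Ki = 6.048 × 0.010 = 0.06048 m/d
v_s = q/n_e = 0.06048/0.37 = 0.1635 m/d
t = L / v = 214 / 0.1635 = 1309 d
   = 1309 / 365 = 3.59 yr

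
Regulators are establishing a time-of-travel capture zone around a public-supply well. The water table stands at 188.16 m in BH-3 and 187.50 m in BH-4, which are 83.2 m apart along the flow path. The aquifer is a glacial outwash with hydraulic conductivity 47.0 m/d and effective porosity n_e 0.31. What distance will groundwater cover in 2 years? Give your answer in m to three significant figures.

Hydraulic gradient i = (188.16 − 187.50) / 83.2 = 0.66 / 83.2 = 0.007933
Specific discharge q = 47.0 × 0.007933 = 0.3728 m/d
Seepage velocity v = q / n = 0.3728 / 0.31 = 1.203 m/d
T = 2 yr × 365 = 730 d
L = v × T = 1.203 × 730 = 878.0 m

878 m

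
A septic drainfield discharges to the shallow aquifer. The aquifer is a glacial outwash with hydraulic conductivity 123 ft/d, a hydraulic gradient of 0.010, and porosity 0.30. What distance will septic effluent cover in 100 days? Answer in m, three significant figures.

K = 123 ft/d × 0.3048 = 37.49 m/d
Darcy flux q = K·i = 37.49 × 0.010 = 0.3749 m/d
v_s = q/n_e = 0.3749/0.30 = 1.250 m/d
L = v × T = 1.250 × 100 = 125.0 m

125 m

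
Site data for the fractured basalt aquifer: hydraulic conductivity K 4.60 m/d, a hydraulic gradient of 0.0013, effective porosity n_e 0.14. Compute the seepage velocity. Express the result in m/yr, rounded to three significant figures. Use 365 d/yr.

q = Ki = 4.60 × 0.0013 = 0.005980 m/d
v = Ki/n = 4.60·0.0013/0.14 = 0.04271 m/d
   = 0.04271 × 365 = 15.6 m/yr

15.6 m/yr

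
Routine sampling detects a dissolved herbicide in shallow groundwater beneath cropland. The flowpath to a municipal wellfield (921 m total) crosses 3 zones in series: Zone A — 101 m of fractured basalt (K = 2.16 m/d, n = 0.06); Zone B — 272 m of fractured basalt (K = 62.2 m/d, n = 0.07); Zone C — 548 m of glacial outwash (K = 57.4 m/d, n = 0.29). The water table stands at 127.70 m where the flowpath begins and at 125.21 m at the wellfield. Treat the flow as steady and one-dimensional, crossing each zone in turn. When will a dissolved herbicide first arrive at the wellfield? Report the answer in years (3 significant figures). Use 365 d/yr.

Total head drop ΔH = 127.70 − 125.21 = 2.49 m
Steady 1-D flow in series ⇒ the Darcy flux q is identical in every zone and the zone head losses add (resistances L/K in series).
Σ(L/K) = 101/2.16 + 272/62.2 + 548/57.4 = 46.76 + 4.373 + 9.547 = 60.68 d
q = ΔH / Σ(L/K) = 2.49 / 60.68 = 0.04104 m/d (same in every zone)
Zone A: v = q/n = 0.04104/0.06 = 0.6839 m/d → t_A = 101/0.6839 = 147.7 d
Zone B: v = q/n = 0.04104/0.07 = 0.5862 m/d → t_B = 272/0.5862 = 464.0 d
Zone C: v = q/n = 0.04104/0.29 = 0.1415 m/d → t_C = 548/0.1415 = 3873 d
Total t = 147.7 + 464.0 + 3873 = 4484 d
   = 4484 / 365 = 12.3 yr

12.3 years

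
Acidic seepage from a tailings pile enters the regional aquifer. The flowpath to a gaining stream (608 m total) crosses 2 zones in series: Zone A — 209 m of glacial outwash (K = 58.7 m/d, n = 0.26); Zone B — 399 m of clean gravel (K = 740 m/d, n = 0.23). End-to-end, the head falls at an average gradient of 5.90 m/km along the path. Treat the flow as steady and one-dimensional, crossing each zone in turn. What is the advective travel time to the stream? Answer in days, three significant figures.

Continuity: the same q passes through each zone, so ΔH = q·Σ(L_j/K_j) — the zones act as resistances in series.
Σ(L/K) = 209/58.7 + 399/740 = 3.560 + 0.5392 = 4.100 d
K_eq = L_total / Σ(L/K) = 608 / 4.100 = 148.3 m/d
q = K_eq · i = 148.3 × 0.0059 = 0.8750 m/d (same in every zone)
Zone A: v = q/n = 0.8750/0.26 = 3.365 m/d → t_A = 209/3.365 = 62.10 d
Zone B: v = q/n = 0.8750/0.23 = 3.804 m/d → t_B = 399/3.804 = 104.9 d
Total t = 62.10 + 104.9 = 167.0 d

167 days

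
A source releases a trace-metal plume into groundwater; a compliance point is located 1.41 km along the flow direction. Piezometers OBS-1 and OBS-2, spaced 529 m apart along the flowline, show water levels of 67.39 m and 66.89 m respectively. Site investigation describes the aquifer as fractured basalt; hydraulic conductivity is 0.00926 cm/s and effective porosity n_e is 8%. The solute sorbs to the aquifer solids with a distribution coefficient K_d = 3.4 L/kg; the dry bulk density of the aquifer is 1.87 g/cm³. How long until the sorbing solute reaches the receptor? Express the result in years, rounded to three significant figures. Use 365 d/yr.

Hydraulic gradient i = (67.39 − 66.89) / 529 = 0.50 / 529 = 9.452e-4
K = 0.00926 cm/s × 864 = 8.001 m/d
q = Ki = 8.001 × 9.452e-4 = 0.007562 m/d
v_s = q/n_e = 0.007562/0.08 = 0.09453 m/d
Retardation R = 1 + ρ_b·K_d/n = 1 + 1.87×3.4/0.08 = 80.48
Contaminant velocity v_c = v/R = 0.09453/80.48 = 0.001175 m/d
L = 1.41 km = 1410 m
t = L/v_c = 1410/0.001175 = 1.200e6 d
   = 1.200e6/365 = 3290 yr

3290 years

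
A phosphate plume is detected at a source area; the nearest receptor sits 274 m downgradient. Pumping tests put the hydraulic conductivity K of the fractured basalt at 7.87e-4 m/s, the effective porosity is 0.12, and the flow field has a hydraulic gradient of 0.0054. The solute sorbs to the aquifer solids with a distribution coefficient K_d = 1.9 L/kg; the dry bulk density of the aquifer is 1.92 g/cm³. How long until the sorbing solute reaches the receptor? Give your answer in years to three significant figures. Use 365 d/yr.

7.70 years

K = 7.87e-4 m/s × 86400 s/d = 68.00 m/d
Darcy flux q = K·i = 68.00 × 0.0054 = 0.3672 m/d
v_s = q/n_e = 0.3672/0.12 = 3.060 m/d
Retardation R = 1 + ρ_b·K_d/n = 1 + 1.92×1.9/0.12 = 31.40
Contaminant velocity v_c = v/R = 3.060/31.40 = 0.09745 m/d
t = L/v_c = 274/0.09745 = 2812 d
   = 2812/365 = 7.70 yr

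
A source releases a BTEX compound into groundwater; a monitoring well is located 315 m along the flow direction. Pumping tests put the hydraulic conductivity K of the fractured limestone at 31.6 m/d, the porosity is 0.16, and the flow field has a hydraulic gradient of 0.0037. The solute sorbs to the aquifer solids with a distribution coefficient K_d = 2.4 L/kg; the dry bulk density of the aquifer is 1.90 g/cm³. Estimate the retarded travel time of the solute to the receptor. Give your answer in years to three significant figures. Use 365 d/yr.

34.8 years

Darcy flux q = K·i = 31.6 × 0.0037 = 0.1169 m/d
Average linear velocity = 0.1169 / 0.16 = 0.7308 m/d
Retardation R = 1 + ρ_b·K_d/n = 1 + 1.90×2.4/0.16 = 29.50
Contaminant velocity v_c = v/R = 0.7308/29.50 = 0.02477 m/d
t = L/v_c = 315/0.02477 = 12720 d
   = 12720/365 = 34.8 yr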